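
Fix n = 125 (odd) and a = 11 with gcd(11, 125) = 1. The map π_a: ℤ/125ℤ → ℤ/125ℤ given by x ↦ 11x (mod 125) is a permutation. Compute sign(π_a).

+1

Orbit of 61 under x↦11x: [61, 46, 6, 66, 101, 111, 96]… (length divides ord_125(11)).
Decompose π into cycles: lengths [25, 25, 25, 25, 5, 5, 5, 5, 1, 1, 1, 1, 1] (13 cycles, including the fixed point 0).
sign(π) = (−1)^{n − #cycles} = (−1)^{125−13} = (−1)^112 = +1.
Check: (11/125) = +1 by Zolotarev.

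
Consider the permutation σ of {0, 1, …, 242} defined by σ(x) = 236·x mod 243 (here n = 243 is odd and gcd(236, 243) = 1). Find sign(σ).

-1

Orbit of 80 under x↦236x: [80, 169, 32, 19, 110, 202, 44]… (length divides ord_243(236)).
Cycle type of π: 162 + 54 + 18 + 6 + 2 + 1; total 6 cycles.
With 6 cycles on 243 points, sign = (−1)^{243−6} = -1.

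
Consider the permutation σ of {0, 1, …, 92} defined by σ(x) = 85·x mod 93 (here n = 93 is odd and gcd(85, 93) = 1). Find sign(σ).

Trace 4: π^k(4) = [4, 61, 70, 91, 16, 58, 1] for k=0..6.
Cycle type of π: 10×9 + 1×3; total 12 cycles.
Σ(ℓ_i−1) = 93−12 = 81; sign = (−1)^81 = -1.

-1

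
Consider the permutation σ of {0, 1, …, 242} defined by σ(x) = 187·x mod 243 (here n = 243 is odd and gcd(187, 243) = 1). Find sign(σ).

+1

Start at x=181: 181 → 70 → 211 → 91 → 7 → 94 → 82 → … (one orbit).
Cycle lengths of π_187 on ℤ/243ℤ: [81, 81, 27, 27, 9, 9, 3, 3, 1, 1, 1]; 11 cycles in total.
243 − 11 = 232 transpositions; sign(π) = (−1)^232 = +1.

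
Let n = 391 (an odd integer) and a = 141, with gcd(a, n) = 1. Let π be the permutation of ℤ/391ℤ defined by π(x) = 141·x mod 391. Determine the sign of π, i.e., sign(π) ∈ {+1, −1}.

-1

Trace 353: π^k(353) = [353, 116, 325, 78, 50, 12, 128] for k=0..6.
6 cycles of lengths [176, 176, 16, 11, 11, 1].
n − c = 391 − 6 = 385; sign = (−1)^385 = -1.
Check: (141/391) = -1 by Zolotarev.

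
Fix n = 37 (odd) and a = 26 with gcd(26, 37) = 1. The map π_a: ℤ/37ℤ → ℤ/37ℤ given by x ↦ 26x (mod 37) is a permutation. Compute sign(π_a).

Trace 26: π^k(26) = [26, 10, 1] for k=0..2.
π_26 has 13 disjoint cycles with lengths [3, 3, 3, 3, 3, 3, 3, 3, 3, 3, 3, 3, 1] on {0,…,36}.
Σ(ℓ_i−1) = 37−13 = 24; sign = (−1)^24 = +1.
Zolotarev: (26|37) = +1, matching the cycle-count sign.

+1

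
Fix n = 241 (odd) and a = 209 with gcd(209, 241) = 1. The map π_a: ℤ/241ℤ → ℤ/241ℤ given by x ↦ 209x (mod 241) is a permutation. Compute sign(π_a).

Start at x=32: 32 → 181 → 233 → 15 → 2 → 177 → 120 → … (one orbit).
The orbit structure of x ↦ 209x mod 241: 11 orbits of sizes [24, 24, 24, 24, 24, 24, 24, 24, 24, 24, 1].
11 cycles on 241: each ℓ→(−1)^(ℓ−1), product (−1)^230 = +1.
Check: (209/241) = +1 by Zolotarev.

+1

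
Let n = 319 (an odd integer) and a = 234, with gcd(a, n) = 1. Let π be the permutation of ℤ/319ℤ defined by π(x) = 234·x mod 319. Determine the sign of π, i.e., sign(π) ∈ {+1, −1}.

Start at x=254: 254 → 102 → 262 → 60 → 4 → 298 → 190 → … (one orbit).
π_234 has 6 disjoint cycles with lengths [140, 140, 28, 5, 5, 1] on {0,…,318}.
sign(π) = (−1)^{n − #cycles} = (−1)^{319−6} = (−1)^313 = -1.
Zolotarev: (234|319) = -1, matching the cycle-count sign.

-1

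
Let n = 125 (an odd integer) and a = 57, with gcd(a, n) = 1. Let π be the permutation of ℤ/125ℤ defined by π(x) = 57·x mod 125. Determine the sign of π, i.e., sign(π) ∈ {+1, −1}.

Orbit of 57 under x↦57x: [57, 124, 68, 1]… (length divides ord_125(57)).
Decompose π into cycles: lengths [4, 4, 4, 4, 4, 4, 4, 4, 4, 4, 4, 4, 4, 4, 4, 4, 4, 4, 4, 4, 4, 4, 4, 4, 4, 4, 4, 4, 4, 4, 4, 1] (32 cycles, including the fixed point 0).
n − c = 125 − 32 = 93; sign = (−1)^93 = -1.

-1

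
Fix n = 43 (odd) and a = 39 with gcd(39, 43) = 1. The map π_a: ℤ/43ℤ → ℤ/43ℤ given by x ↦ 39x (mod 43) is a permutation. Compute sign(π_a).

Orbit of 27 under x↦39x: [27, 21, 2, 35, 32, 1, 39]… (length divides ord_43(39)).
The orbit structure of x ↦ 39x mod 43: 4 orbits of sizes [14, 14, 14, 1].
sign(π) = (−1)^{n − #cycles} = (−1)^{43−4} = (−1)^39 = -1.
(39|43)_J = -1 (Zolotarev's lemma cross-check).

-1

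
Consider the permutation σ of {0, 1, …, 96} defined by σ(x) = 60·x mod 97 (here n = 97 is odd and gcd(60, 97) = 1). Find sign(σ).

-1

Start at x=91: 91 → 28 → 31 → 17 → 50 → 90 → 65 → … (one orbit).
2 cycles of lengths [96, 1].
97 − 2 = 95 transpositions; sign(π) = (−1)^95 = -1.
Via Zolotarev, sign(π_{60}) = (60|97) = -1.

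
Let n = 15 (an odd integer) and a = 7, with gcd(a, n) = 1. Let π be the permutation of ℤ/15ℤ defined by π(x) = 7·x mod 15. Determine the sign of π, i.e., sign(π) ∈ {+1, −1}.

Orbit of 4 under x↦7x: [4, 13, 1, 7]… (length divides ord_15(7)).
6 cycles of lengths [4, 4, 4, 1, 1, 1].
With 6 cycles on 15 points, sign = (−1)^{15−6} = -1.

-1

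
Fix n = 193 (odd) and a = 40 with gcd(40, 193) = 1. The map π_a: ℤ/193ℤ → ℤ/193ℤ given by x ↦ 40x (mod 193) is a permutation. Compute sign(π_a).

Trace 96: π^k(96) = [96, 173, 165, 38, 169, 5, 7] for k=0..6.
π_40 has 2 disjoint cycles with lengths [192, 1] on {0,…,192}.
With 2 cycles on 193 points, sign = (−1)^{193−2} = -1.
Check: (40/193) = -1 by Zolotarev.

-1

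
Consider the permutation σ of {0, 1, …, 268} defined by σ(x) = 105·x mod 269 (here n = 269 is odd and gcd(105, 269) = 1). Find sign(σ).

+1

Trace 5: π^k(5) = [5, 256, 249, 52, 80, 61, 218] for k=0..6.
The orbit structure of x ↦ 105x mod 269: 5 orbits of sizes [67, 67, 67, 67, 1].
sign(π) = (−1)^{n − #cycles} = (−1)^{269−5} = (−1)^264 = +1.
Via Zolotarev, sign(π_{105}) = (105|269) = +1.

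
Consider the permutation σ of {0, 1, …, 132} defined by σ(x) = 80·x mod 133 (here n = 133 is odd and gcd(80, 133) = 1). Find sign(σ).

-1

Orbit of 100 under x↦80x: [100, 20, 4, 54, 64, 66, 93]… (length divides ord_133(80)).
Cycle lengths of π_80 on ℤ/133ℤ: [18, 18, 18, 18, 18, 18, 9, 9, 6, 1]; 10 cycles in total.
sign(π) = (−1)^{n − #cycles} = (−1)^{133−10} = (−1)^123 = -1.
Zolotarev: (80|133) = -1, matching the cycle-count sign.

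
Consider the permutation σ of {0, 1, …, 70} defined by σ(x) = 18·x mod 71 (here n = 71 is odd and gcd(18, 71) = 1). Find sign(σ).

+1

Start at x=40: 40 → 10 → 38 → 45 → 29 → 25 → 24 → … (one orbit).
π_18 has 3 disjoint cycles with lengths [35, 35, 1] on {0,…,70}.
sign(π) = (−1)^{n − #cycles} = (−1)^{71−3} = (−1)^68 = +1.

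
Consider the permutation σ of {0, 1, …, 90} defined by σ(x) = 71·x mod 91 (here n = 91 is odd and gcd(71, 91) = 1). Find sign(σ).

-1

Start at x=22: 22 → 15 → 64 → 85 → 29 → 57 → 43 → … (one orbit).
π_71 has 14 disjoint cycles with lengths [12, 12, 12, 12, 12, 12, 12, 1, 1, 1, 1, 1, 1, 1] on {0,…,90}.
sign(π) = (−1)^{n − #cycles} = (−1)^{91−14} = (−1)^77 = -1.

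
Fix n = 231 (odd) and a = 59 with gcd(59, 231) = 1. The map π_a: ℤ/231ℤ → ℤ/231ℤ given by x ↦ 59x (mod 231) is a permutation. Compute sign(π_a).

+1

Trace 25: π^k(25) = [25, 89, 169, 38, 163, 146, 67] for k=0..6.
Decompose π into cycles: lengths [30, 30, 30, 30, 30, 30, 10, 10, 6, 6, 6, 5, 5, 2, 1] (15 cycles, including the fixed point 0).
sign(π) = (−1)^{n − #cycles} = (−1)^{231−15} = (−1)^216 = +1.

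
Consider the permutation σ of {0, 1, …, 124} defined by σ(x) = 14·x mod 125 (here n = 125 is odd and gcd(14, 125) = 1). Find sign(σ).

+1

Start at x=74: 74 → 36 → 4 → 56 → 34 → 101 → 39 → … (one orbit).
π_14 has 7 disjoint cycles with lengths [50, 50, 10, 10, 2, 2, 1] on {0,…,124}.
sign(π) = (−1)^{n − #cycles} = (−1)^{125−7} = (−1)^118 = +1.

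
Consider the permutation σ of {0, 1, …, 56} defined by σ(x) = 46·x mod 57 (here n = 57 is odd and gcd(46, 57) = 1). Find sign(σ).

-1

Orbit of 46 under x↦46x: [46, 7, 37, 49, 31, 1]… (length divides ord_57(46)).
The orbit structure of x ↦ 46x mod 57: 12 orbits of sizes [6, 6, 6, 6, 6, 6, 6, 6, 6, 1, 1, 1].
Σ(ℓ_i−1) = 57−12 = 45; sign = (−1)^45 = -1.
Check: (46/57) = -1 by Zolotarev.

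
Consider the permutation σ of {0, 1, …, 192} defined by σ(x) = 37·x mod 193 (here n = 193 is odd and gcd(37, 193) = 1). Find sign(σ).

-1

Start at x=172: 172 → 188 → 8 → 103 → 144 → 117 → 83 → … (one orbit).
The orbit structure of x ↦ 37x mod 193: 2 orbits of sizes [192, 1].
sign(π) = (−1)^{n − #cycles} = (−1)^{193−2} = (−1)^191 = -1.
The Jacobi symbol (37|193) = -1 (Zolotarev) agrees.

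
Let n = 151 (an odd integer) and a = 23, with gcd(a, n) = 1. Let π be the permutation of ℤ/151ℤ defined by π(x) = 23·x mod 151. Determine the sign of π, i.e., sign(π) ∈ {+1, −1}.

Trace 105: π^k(105) = [105, 150, 128, 75, 64, 113, 32] for k=0..6.
π_23 has 6 disjoint cycles with lengths [30, 30, 30, 30, 30, 1] on {0,…,150}.
6 cycles on 151: each ℓ→(−1)^(ℓ−1), product (−1)^145 = -1.
Via Zolotarev, sign(π_{23}) = (23|151) = -1.

-1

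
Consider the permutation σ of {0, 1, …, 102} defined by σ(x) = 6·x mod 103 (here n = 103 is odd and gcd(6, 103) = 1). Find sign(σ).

Start at x=73: 73 → 26 → 53 → 9 → 54 → 15 → 90 → … (one orbit).
π_6 has 2 disjoint cycles with lengths [102, 1] on {0,…,102}.
With 2 cycles on 103 points, sign = (−1)^{103−2} = -1.

-1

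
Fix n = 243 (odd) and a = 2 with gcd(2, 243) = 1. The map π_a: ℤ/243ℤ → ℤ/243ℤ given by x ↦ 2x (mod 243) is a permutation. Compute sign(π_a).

Start at x=218: 218 → 193 → 143 → 43 → 86 → 172 → 101 → … (one orbit).
π_2 has 6 disjoint cycles with lengths [162, 54, 18, 6, 2, 1] on {0,…,242}.
sign(π) = (−1)^{n − #cycles} = (−1)^{243−6} = (−1)^237 = -1.

-1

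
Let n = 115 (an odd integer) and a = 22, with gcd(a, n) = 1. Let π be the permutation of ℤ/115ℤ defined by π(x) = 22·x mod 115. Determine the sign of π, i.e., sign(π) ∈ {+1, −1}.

+1

Trace 24: π^k(24) = [24, 68, 1, 22] for k=0..3.
π_22 has 35 disjoint cycles with lengths [4, 4, 4, 4, 4, 4, 4, 4, 4, 4, 4, 4, 4, 4, 4, 4, 4, 4, 4, 4, 4, 4, 4, 2, 2, 2, 2, 2, 2, 2, 2, 2, 2, 2, 1] on {0,…,114}.
n − c = 115 − 35 = 80; sign = (−1)^80 = +1.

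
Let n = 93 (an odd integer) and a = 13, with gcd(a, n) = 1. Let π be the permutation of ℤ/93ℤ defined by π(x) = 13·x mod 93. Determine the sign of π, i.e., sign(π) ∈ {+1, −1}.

Trace 49: π^k(49) = [49, 79, 4, 52, 25, 46, 40] for k=0..6.
Decompose π into cycles: lengths [30, 30, 30, 1, 1, 1] (6 cycles, including the fixed point 0).
sign(π) = (−1)^{n − #cycles} = (−1)^{93−6} = (−1)^87 = -1.
Via Zolotarev, sign(π_{13}) = (13|93) = -1.

-1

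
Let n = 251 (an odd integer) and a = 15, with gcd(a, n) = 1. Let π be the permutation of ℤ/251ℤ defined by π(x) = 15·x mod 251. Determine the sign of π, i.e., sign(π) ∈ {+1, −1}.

+1

Trace 241: π^k(241) = [241, 101, 9, 135, 17, 4, 60] for k=0..6.
Cycle type of π: 125×2 + 1; total 3 cycles.
With 3 cycles on 251 points, sign = (−1)^{251−3} = +1.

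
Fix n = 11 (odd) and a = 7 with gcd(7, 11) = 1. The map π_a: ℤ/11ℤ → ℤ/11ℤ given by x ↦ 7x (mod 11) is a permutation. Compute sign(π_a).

-1

Orbit of 2 under x↦7x: [2, 3, 10, 4, 6, 9, 8]… (length divides ord_11(7)).
The orbit structure of x ↦ 7x mod 11: 2 orbits of sizes [10, 1].
11 − 2 = 9 transpositions; sign(π) = (−1)^9 = -1.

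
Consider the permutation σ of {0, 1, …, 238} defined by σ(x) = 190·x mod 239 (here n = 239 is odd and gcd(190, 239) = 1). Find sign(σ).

Start at x=124: 124 → 138 → 169 → 84 → 186 → 207 → 134 → … (one orbit).
Cycle type of π: 238 + 1; total 2 cycles.
With 2 cycles on 239 points, sign = (−1)^{239−2} = -1.
Zolotarev: (190|239) = -1, matching the cycle-count sign.

-1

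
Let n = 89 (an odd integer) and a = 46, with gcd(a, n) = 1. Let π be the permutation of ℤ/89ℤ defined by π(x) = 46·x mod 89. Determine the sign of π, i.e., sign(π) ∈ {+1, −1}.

-1

Start at x=59: 59 → 44 → 66 → 10 → 15 → 67 → 56 → … (one orbit).
Cycle lengths of π_46 on ℤ/89ℤ: [88, 1]; 2 cycles in total.
89 − 2 = 87 transpositions; sign(π) = (−1)^87 = -1.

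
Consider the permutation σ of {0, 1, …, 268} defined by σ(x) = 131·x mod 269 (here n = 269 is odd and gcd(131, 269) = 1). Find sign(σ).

+1

Orbit of 67 under x↦131x: [67, 169, 81, 120, 118, 125, 235]… (length divides ord_269(131)).
Decompose π into cycles: lengths [67, 67, 67, 67, 1] (5 cycles, including the fixed point 0).
n − c = 269 − 5 = 264; sign = (−1)^264 = +1.
The Jacobi symbol (131|269) = +1 (Zolotarev) agrees.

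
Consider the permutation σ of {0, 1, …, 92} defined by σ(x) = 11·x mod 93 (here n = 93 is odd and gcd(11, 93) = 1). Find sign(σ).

Trace 53: π^k(53) = [53, 25, 89, 49, 74, 70, 26] for k=0..6.
π_11 has 5 disjoint cycles with lengths [30, 30, 30, 2, 1] on {0,…,92}.
With 5 cycles on 93 points, sign = (−1)^{93−5} = +1.
Check: (11/93) = +1 by Zolotarev.

+1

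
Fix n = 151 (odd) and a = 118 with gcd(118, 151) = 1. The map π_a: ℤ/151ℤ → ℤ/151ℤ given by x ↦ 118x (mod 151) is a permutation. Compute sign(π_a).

+1

Orbit of 1 under x↦118x: [1, 118, 32]… (length divides ord_151(118)).
Decompose π into cycles: lengths [3, 3, 3, 3, 3, 3, 3, 3, 3, 3, 3, 3, 3, 3, 3, 3, 3, 3, 3, 3, 3, 3, 3, 3, 3, 3, 3, 3, 3, 3, 3, 3, 3, 3, 3, 3, 3, 3, 3, 3, 3, 3, 3, 3, 3, 3, 3, 3, 3, 3, 1] (51 cycles, including the fixed point 0).
51 cycles on 151: each ℓ→(−1)^(ℓ−1), product (−1)^100 = +1.
Check: (118/151) = +1 by Zolotarev.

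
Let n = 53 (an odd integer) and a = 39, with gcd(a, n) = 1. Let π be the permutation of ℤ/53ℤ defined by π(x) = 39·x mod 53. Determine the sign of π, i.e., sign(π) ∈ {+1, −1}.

-1

Orbit of 2 under x↦39x: [2, 25, 21, 24, 35, 40, 23]… (length divides ord_53(39)).
Decompose π into cycles: lengths [52, 1] (2 cycles, including the fixed point 0).
n − c = 53 − 2 = 51; sign = (−1)^51 = -1.
The Jacobi symbol (39|53) = -1 (Zolotarev) agrees.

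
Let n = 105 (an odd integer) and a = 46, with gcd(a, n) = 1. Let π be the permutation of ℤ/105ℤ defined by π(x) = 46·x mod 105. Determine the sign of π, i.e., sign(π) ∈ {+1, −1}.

+1

Start at x=16: 16 → 1 → 46 → 16 (one orbit).
Decompose π into cycles: lengths [3, 3, 3, 3, 3, 3, 3, 3, 3, 3, 3, 3, 3, 3, 3, 3, 3, 3, 3, 3, 3, 3, 3, 3, 3, 3, 3, 3, 3, 3, 1, 1, 1, 1, 1, 1, 1, 1, 1, 1, 1, 1, 1, 1, 1] (45 cycles, including the fixed point 0).
105 − 45 = 60 transpositions; sign(π) = (−1)^60 = +1.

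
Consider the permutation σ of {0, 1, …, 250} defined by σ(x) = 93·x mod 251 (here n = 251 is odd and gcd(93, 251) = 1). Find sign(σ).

Trace 83: π^k(83) = [83, 189, 7, 149, 52, 67, 207] for k=0..6.
π_93 has 3 disjoint cycles with lengths [125, 125, 1] on {0,…,250}.
Σ(ℓ_i−1) = 251−3 = 248; sign = (−1)^248 = +1.

+1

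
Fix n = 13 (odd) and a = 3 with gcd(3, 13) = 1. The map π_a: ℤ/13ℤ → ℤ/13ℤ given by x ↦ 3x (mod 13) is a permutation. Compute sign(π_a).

+1

Start at x=3: 3 → 9 → 1 → 3 (one orbit).
π_3 has 5 disjoint cycles with lengths [3, 3, 3, 3, 1] on {0,…,12}.
sign(π) = (−1)^{n − #cycles} = (−1)^{13−5} = (−1)^8 = +1.
Via Zolotarev, sign(π_{3}) = (3|13) = +1.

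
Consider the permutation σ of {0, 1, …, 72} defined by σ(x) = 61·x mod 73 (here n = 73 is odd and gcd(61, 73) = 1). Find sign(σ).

Trace 64: π^k(64) = [64, 35, 18, 3, 37, 67, 72] for k=0..6.
The orbit structure of x ↦ 61x mod 73: 3 orbits of sizes [36, 36, 1].
sign(π) = (−1)^{n − #cycles} = (−1)^{73−3} = (−1)^70 = +1.
(61|73)_J = +1 (Zolotarev's lemma cross-check).

+1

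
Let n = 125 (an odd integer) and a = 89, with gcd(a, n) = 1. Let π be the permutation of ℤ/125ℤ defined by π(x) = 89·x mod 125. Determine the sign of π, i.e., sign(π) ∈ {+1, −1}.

Orbit of 86 under x↦89x: [86, 29, 81, 84, 101, 114, 21]… (length divides ord_125(89)).
π_89 has 7 disjoint cycles with lengths [50, 50, 10, 10, 2, 2, 1] on {0,…,124}.
n − c = 125 − 7 = 118; sign = (−1)^118 = +1.
Check: (89/125) = +1 by Zolotarev.

+1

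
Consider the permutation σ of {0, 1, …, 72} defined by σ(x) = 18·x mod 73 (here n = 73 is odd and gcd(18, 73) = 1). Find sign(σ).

Trace 9: π^k(9) = [9, 16, 69, 1, 18, 32, 65] for k=0..6.
Decompose π into cycles: lengths [18, 18, 18, 18, 1] (5 cycles, including the fixed point 0).
5 cycles on 73: each ℓ→(−1)^(ℓ−1), product (−1)^68 = +1.

+1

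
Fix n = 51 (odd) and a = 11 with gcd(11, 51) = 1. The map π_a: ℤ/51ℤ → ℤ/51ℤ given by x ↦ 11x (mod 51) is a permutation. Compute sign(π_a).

+1

Start at x=11: 11 → 19 → 5 → 4 → 44 → 25 → 20 → … (one orbit).
5 cycles of lengths [16, 16, 16, 2, 1].
51 − 5 = 46 transpositions; sign(π) = (−1)^46 = +1.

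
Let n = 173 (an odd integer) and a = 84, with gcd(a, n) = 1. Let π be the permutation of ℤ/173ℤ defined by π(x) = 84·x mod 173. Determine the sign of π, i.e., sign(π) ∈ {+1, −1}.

+1

Start at x=148: 148 → 149 → 60 → 23 → 29 → 14 → 138 → … (one orbit).
5 cycles of lengths [43, 43, 43, 43, 1].
5 cycles on 173: each ℓ→(−1)^(ℓ−1), product (−1)^168 = +1.
Zolotarev: (84|173) = +1, matching the cycle-count sign.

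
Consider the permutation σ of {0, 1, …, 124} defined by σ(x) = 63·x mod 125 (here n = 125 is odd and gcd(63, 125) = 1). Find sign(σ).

-1

Start at x=17: 17 → 71 → 98 → 49 → 87 → 106 → 53 → … (one orbit).
Decompose π into cycles: lengths [100, 20, 4, 1] (4 cycles, including the fixed point 0).
Σ(ℓ_i−1) = 125−4 = 121; sign = (−1)^121 = -1.
Via Zolotarev, sign(π_{63}) = (63|125) = -1.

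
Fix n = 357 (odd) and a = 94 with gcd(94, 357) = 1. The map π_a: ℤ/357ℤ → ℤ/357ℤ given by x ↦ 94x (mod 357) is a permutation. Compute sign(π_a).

Orbit of 310 under x↦94x: [310, 223, 256, 145, 64, 304, 16]… (length divides ord_357(94)).
Cycle type of π: 24×12 + 8×6 + 6×3 + 1×3; total 24 cycles.
n − c = 357 − 24 = 333; sign = (−1)^333 = -1.
Check: (94/357) = -1 by Zolotarev.

-1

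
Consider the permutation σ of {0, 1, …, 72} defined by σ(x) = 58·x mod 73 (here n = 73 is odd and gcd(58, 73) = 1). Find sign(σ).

Start at x=1: 1 → 58 → 6 → 56 → 36 → 44 → 70 → … (one orbit).
2 cycles of lengths [72, 1].
73 − 2 = 71 transpositions; sign(π) = (−1)^71 = -1.
(58|73)_J = -1 (Zolotarev's lemma cross-check).

-1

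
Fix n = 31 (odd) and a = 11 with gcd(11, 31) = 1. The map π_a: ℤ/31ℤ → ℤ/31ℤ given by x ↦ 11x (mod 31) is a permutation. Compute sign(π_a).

-1

Orbit of 13 under x↦11x: [13, 19, 23, 5, 24, 16, 21]… (length divides ord_31(11)).
Cycle type of π: 30 + 1; total 2 cycles.
Σ(ℓ_i−1) = 31−2 = 29; sign = (−1)^29 = -1.
The Jacobi symbol (11|31) = -1 (Zolotarev) agrees.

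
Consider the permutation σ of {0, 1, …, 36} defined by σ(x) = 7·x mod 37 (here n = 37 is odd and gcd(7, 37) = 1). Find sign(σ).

Orbit of 26 under x↦7x: [26, 34, 16, 1, 7, 12, 10]… (length divides ord_37(7)).
5 cycles of lengths [9, 9, 9, 9, 1].
5 cycles on 37: each ℓ→(−1)^(ℓ−1), product (−1)^32 = +1.
Check: (7/37) = +1 by Zolotarev.

+1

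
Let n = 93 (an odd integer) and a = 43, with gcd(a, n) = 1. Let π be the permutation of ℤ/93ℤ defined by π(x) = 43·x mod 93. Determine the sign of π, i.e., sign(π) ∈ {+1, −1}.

-1

Start at x=58: 58 → 76 → 13 → 1 → 43 → 82 → 85 → … (one orbit).
Cycle lengths of π_43 on ℤ/93ℤ: [30, 30, 30, 1, 1, 1]; 6 cycles in total.
n − c = 93 − 6 = 87; sign = (−1)^87 = -1.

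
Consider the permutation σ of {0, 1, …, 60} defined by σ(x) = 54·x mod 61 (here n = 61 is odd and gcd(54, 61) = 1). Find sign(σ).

Orbit of 45 under x↦54x: [45, 51, 9, 59, 14, 24, 15]… (length divides ord_61(54)).
π_54 has 2 disjoint cycles with lengths [60, 1] on {0,…,60}.
With 2 cycles on 61 points, sign = (−1)^{61−2} = -1.

-1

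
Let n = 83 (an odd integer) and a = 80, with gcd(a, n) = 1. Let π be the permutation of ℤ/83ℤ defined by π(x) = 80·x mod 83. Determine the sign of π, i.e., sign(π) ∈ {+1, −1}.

-1

Trace 13: π^k(13) = [13, 44, 34, 64, 57, 78, 15] for k=0..6.
2 cycles of lengths [82, 1].
sign(π) = (−1)^{n − #cycles} = (−1)^{83−2} = (−1)^81 = -1.
Zolotarev: (80|83) = -1, matching the cycle-count sign.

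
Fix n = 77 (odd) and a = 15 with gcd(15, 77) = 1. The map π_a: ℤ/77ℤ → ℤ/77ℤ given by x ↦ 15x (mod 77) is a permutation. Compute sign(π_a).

Trace 64: π^k(64) = [64, 36, 1, 15, 71] for k=0..4.
π_15 has 21 disjoint cycles with lengths [5, 5, 5, 5, 5, 5, 5, 5, 5, 5, 5, 5, 5, 5, 1, 1, 1, 1, 1, 1, 1] on {0,…,76}.
n − c = 77 − 21 = 56; sign = (−1)^56 = +1.
The Jacobi symbol (15|77) = +1 (Zolotarev) agrees.

+1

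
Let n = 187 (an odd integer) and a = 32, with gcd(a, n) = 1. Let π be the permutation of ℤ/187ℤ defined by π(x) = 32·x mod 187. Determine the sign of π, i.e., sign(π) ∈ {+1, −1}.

Start at x=166: 166 → 76 → 1 → 32 → 89 → 43 → 67 → … (one orbit).
Decompose π into cycles: lengths [8, 8, 8, 8, 8, 8, 8, 8, 8, 8, 8, 8, 8, 8, 8, 8, 8, 8, 8, 8, 8, 8, 2, 2, 2, 2, 2, 1] (28 cycles, including the fixed point 0).
n − c = 187 − 28 = 159; sign = (−1)^159 = -1.
(32|187)_J = -1 (Zolotarev's lemma cross-check).

-1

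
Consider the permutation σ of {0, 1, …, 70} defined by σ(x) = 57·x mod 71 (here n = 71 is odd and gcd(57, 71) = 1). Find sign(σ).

Orbit of 5 under x↦57x: [5, 1, 57, 54, 25]… (length divides ord_71(57)).
15 cycles of lengths [5, 5, 5, 5, 5, 5, 5, 5, 5, 5, 5, 5, 5, 5, 1].
With 15 cycles on 71 points, sign = (−1)^{71−15} = +1.
The Jacobi symbol (57|71) = +1 (Zolotarev) agrees.

+1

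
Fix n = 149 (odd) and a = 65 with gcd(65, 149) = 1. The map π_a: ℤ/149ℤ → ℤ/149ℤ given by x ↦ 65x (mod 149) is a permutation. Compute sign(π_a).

-1

Trace 57: π^k(57) = [57, 129, 41, 132, 87, 142, 141] for k=0..6.
The orbit structure of x ↦ 65x mod 149: 2 orbits of sizes [148, 1].
sign(π) = (−1)^{n − #cycles} = (−1)^{149−2} = (−1)^147 = -1.
Via Zolotarev, sign(π_{65}) = (65|149) = -1.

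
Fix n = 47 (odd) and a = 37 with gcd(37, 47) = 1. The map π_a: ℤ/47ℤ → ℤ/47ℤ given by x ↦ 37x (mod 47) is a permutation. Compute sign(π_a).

Start at x=12: 12 → 21 → 25 → 32 → 9 → 4 → 7 → … (one orbit).
The orbit structure of x ↦ 37x mod 47: 3 orbits of sizes [23, 23, 1].
With 3 cycles on 47 points, sign = (−1)^{47−3} = +1.
The Jacobi symbol (37|47) = +1 (Zolotarev) agrees.

+1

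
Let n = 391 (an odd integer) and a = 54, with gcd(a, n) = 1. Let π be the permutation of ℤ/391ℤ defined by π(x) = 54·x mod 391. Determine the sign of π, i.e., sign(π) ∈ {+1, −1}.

-1

Trace 208: π^k(208) = [208, 284, 87, 6, 324, 292, 128] for k=0..6.
Decompose π into cycles: lengths [176, 176, 16, 11, 11, 1] (6 cycles, including the fixed point 0).
Σ(ℓ_i−1) = 391−6 = 385; sign = (−1)^385 = -1.
Via Zolotarev, sign(π_{54}) = (54|391) = -1.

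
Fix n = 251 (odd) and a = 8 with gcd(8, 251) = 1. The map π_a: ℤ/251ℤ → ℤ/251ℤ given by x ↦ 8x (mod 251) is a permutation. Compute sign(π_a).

Orbit of 126 under x↦8x: [126, 4, 32, 5, 40, 69, 50]… (length divides ord_251(8)).
Cycle type of π: 50×5 + 1; total 6 cycles.
Σ(ℓ_i−1) = 251−6 = 245; sign = (−1)^245 = -1.
Check: (8/251) = -1 by Zolotarev.

-1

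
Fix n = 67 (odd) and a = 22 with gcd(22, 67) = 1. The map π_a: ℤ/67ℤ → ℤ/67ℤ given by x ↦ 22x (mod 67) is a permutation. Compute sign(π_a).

Trace 25: π^k(25) = [25, 14, 40, 9, 64, 1, 22] for k=0..6.
Decompose π into cycles: lengths [11, 11, 11, 11, 11, 11, 1] (7 cycles, including the fixed point 0).
Σ(ℓ_i−1) = 67−7 = 60; sign = (−1)^60 = +1.
(22|67)_J = +1 (Zolotarev's lemma cross-check).

+1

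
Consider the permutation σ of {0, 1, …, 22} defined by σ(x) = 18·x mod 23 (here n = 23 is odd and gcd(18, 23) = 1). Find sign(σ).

+1

Orbit of 16 under x↦18x: [16, 12, 9, 1, 18, 2, 13]… (length divides ord_23(18)).
Cycle type of π: 11×2 + 1; total 3 cycles.
Σ(ℓ_i−1) = 23−3 = 20; sign = (−1)^20 = +1.
The Jacobi symbol (18|23) = +1 (Zolotarev) agrees.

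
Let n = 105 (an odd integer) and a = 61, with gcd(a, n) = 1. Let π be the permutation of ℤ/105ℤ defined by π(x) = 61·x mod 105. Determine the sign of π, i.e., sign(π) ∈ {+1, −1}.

-1

Trace 76: π^k(76) = [76, 16, 31, 1, 61, 46] for k=0..5.
Cycle lengths of π_61 on ℤ/105ℤ: [6, 6, 6, 6, 6, 6, 6, 6, 6, 6, 6, 6, 6, 6, 6, 1, 1, 1, 1, 1, 1, 1, 1, 1, 1, 1, 1, 1, 1, 1]; 30 cycles in total.
n − c = 105 − 30 = 75; sign = (−1)^75 = -1.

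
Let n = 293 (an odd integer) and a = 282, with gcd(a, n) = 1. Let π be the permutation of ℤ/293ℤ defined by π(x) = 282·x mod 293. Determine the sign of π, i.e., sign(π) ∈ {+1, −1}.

-1

Start at x=139: 139 → 229 → 118 → 167 → 214 → 283 → 110 → … (one orbit).
Cycle lengths of π_282 on ℤ/293ℤ: [292, 1]; 2 cycles in total.
Σ(ℓ_i−1) = 293−2 = 291; sign = (−1)^291 = -1.
The Jacobi symbol (282|293) = -1 (Zolotarev) agrees.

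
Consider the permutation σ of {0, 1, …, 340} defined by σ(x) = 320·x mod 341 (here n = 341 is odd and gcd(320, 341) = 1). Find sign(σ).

Start at x=287: 287 → 111 → 56 → 188 → 144 → 45 → 78 → … (one orbit).
Decompose π into cycles: lengths [15, 15, 15, 15, 15, 15, 15, 15, 15, 15, 15, 15, 15, 15, 15, 15, 15, 15, 15, 15, 15, 15, 1, 1, 1, 1, 1, 1, 1, 1, 1, 1, 1] (33 cycles, including the fixed point 0).
Σ(ℓ_i−1) = 341−33 = 308; sign = (−1)^308 = +1.

+1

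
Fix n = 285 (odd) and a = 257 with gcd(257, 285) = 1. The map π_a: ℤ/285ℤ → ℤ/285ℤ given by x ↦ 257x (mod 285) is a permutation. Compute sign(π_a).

Orbit of 32 under x↦257x: [32, 244, 8, 61, 2, 229, 143]… (length divides ord_285(257)).
π_257 has 14 disjoint cycles with lengths [36, 36, 36, 36, 36, 36, 18, 18, 18, 4, 4, 4, 2, 1] on {0,…,284}.
Σ(ℓ_i−1) = 285−14 = 271; sign = (−1)^271 = -1.
Check: (257/285) = -1 by Zolotarev.

-1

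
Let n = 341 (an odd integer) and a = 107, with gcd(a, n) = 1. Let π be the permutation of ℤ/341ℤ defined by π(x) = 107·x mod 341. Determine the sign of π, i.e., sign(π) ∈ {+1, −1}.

-1

Trace 134: π^k(134) = [134, 16, 7, 67, 8, 174, 204] for k=0..6.
Cycle type of π: 30×10 + 15×2 + 10 + 1; total 14 cycles.
sign(π) = (−1)^{n − #cycles} = (−1)^{341−14} = (−1)^327 = -1.
Check: (107/341) = -1 by Zolotarev.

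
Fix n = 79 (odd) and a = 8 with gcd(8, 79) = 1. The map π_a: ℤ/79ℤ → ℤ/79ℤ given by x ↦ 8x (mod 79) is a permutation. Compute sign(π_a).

Start at x=18: 18 → 65 → 46 → 52 → 21 → 10 → 1 → … (one orbit).
7 cycles of lengths [13, 13, 13, 13, 13, 13, 1].
7 cycles on 79: each ℓ→(−1)^(ℓ−1), product (−1)^72 = +1.
The Jacobi symbol (8|79) = +1 (Zolotarev) agrees.

+1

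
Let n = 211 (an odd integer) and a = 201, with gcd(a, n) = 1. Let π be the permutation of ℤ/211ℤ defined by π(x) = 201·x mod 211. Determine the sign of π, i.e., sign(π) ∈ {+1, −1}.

Start at x=71: 71 → 134 → 137 → 107 → 196 → 150 → 188 → … (one orbit).
The orbit structure of x ↦ 201x mod 211: 15 orbits of sizes [15, 15, 15, 15, 15, 15, 15, 15, 15, 15, 15, 15, 15, 15, 1].
15 cycles on 211: each ℓ→(−1)^(ℓ−1), product (−1)^196 = +1.
Check: (201/211) = +1 by Zolotarev.

+1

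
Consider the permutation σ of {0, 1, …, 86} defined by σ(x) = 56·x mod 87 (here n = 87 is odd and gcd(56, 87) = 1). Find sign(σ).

Trace 68: π^k(68) = [68, 67, 11, 7, 44, 28, 2] for k=0..6.
Cycle type of π: 28×3 + 2 + 1; total 5 cycles.
With 5 cycles on 87 points, sign = (−1)^{87−5} = +1.
Via Zolotarev, sign(π_{56}) = (56|87) = +1.

+1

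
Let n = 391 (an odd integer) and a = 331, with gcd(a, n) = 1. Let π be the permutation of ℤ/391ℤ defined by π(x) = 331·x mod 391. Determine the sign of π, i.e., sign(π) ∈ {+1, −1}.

+1

Orbit of 288 under x↦331x: [288, 315, 259, 100, 256, 280, 13]… (length divides ord_391(331)).
The orbit structure of x ↦ 331x mod 391: 9 orbits of sizes [88, 88, 88, 88, 11, 11, 8, 8, 1].
Σ(ℓ_i−1) = 391−9 = 382; sign = (−1)^382 = +1.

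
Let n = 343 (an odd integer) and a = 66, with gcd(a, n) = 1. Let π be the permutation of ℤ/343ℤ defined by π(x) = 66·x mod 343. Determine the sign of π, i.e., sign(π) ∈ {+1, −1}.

Orbit of 327 under x↦66x: [327, 316, 276, 37, 41, 305, 236]… (length divides ord_343(66)).
Cycle lengths of π_66 on ℤ/343ℤ: [294, 42, 6, 1]; 4 cycles in total.
sign(π) = (−1)^{n − #cycles} = (−1)^{343−4} = (−1)^339 = -1.
Check: (66/343) = -1 by Zolotarev.

-1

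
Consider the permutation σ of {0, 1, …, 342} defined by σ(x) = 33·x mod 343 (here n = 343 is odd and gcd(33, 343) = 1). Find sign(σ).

-1

Orbit of 268 under x↦33x: [268, 269, 302, 19, 284, 111, 233]… (length divides ord_343(33)).
Cycle lengths of π_33 on ℤ/343ℤ: [294, 42, 6, 1]; 4 cycles in total.
4 cycles on 343: each ℓ→(−1)^(ℓ−1), product (−1)^339 = -1.
(33|343)_J = -1 (Zolotarev's lemma cross-check).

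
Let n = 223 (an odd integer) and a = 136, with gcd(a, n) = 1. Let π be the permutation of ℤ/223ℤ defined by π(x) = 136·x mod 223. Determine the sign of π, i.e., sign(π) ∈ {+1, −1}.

Trace 196: π^k(196) = [196, 119, 128, 14, 120, 41, 1] for k=0..6.
π_136 has 7 disjoint cycles with lengths [37, 37, 37, 37, 37, 37, 1] on {0,…,222}.
sign(π) = (−1)^{n − #cycles} = (−1)^{223−7} = (−1)^216 = +1.

+1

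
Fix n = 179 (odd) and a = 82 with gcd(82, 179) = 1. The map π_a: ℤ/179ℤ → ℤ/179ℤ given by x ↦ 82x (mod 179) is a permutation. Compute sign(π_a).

+1

Start at x=117: 117 → 107 → 3 → 67 → 124 → 144 → 173 → … (one orbit).
Cycle type of π: 89×2 + 1; total 3 cycles.
Σ(ℓ_i−1) = 179−3 = 176; sign = (−1)^176 = +1.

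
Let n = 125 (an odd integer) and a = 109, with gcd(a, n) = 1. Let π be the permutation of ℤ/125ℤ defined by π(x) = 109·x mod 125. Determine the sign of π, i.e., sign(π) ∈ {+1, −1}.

Orbit of 109 under x↦109x: [109, 6, 29, 36, 49, 91, 44]… (length divides ord_125(109)).
π_109 has 7 disjoint cycles with lengths [50, 50, 10, 10, 2, 2, 1] on {0,…,124}.
sign(π) = (−1)^{n − #cycles} = (−1)^{125−7} = (−1)^118 = +1.

+1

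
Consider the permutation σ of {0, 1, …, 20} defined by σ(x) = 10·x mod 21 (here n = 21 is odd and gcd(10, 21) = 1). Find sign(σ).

-1

Orbit of 16 under x↦10x: [16, 13, 4, 19, 1, 10]… (length divides ord_21(10)).
6 cycles of lengths [6, 6, 6, 1, 1, 1].
n − c = 21 − 6 = 15; sign = (−1)^15 = -1.
The Jacobi symbol (10|21) = -1 (Zolotarev) agrees.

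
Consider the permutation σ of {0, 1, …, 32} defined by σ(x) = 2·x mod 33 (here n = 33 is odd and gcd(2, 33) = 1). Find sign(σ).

+1

Trace 8: π^k(8) = [8, 16, 32, 31, 29, 25, 17] for k=0..6.
π_2 has 5 disjoint cycles with lengths [10, 10, 10, 2, 1] on {0,…,32}.
33 − 5 = 28 transpositions; sign(π) = (−1)^28 = +1.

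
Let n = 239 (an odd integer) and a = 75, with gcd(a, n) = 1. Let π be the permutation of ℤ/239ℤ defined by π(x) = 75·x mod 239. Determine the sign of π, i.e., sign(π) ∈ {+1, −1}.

Start at x=36: 36 → 71 → 67 → 6 → 211 → 51 → 1 → … (one orbit).
The orbit structure of x ↦ 75x mod 239: 15 orbits of sizes [17, 17, 17, 17, 17, 17, 17, 17, 17, 17, 17, 17, 17, 17, 1].
239 − 15 = 224 transpositions; sign(π) = (−1)^224 = +1.
The Jacobi symbol (75|239) = +1 (Zolotarev) agrees.

+1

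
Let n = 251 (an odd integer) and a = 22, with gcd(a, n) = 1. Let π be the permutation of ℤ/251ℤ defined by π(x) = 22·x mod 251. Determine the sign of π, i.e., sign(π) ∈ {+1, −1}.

Start at x=142: 142 → 112 → 205 → 243 → 75 → 144 → 156 → … (one orbit).
3 cycles of lengths [125, 125, 1].
n − c = 251 − 3 = 248; sign = (−1)^248 = +1.

+1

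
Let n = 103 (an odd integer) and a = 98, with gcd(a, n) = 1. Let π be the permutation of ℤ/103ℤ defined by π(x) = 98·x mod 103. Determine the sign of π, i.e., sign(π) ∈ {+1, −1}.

+1

Orbit of 52 under x↦98x: [52, 49, 64, 92, 55, 34, 36]… (length divides ord_103(98)).
π_98 has 3 disjoint cycles with lengths [51, 51, 1] on {0,…,102}.
3 cycles on 103: each ℓ→(−1)^(ℓ−1), product (−1)^100 = +1.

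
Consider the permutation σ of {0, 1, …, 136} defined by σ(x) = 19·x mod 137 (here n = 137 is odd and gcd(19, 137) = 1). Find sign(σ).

Trace 8: π^k(8) = [8, 15, 11, 72, 135, 99, 100] for k=0..6.
3 cycles of lengths [68, 68, 1].
n − c = 137 − 3 = 134; sign = (−1)^134 = +1.
Zolotarev: (19|137) = +1, matching the cycle-count sign.

+1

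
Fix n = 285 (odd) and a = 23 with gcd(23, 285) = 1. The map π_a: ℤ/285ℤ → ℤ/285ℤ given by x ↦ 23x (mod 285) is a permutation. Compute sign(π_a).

+1

Trace 218: π^k(218) = [218, 169, 182, 196, 233, 229, 137] for k=0..6.
Cycle type of π: 36×6 + 18×2 + 9×2 + 4×3 + 2 + 1; total 15 cycles.
With 15 cycles on 285 points, sign = (−1)^{285−15} = +1.
Zolotarev: (23|285) = +1, matching the cycle-count sign.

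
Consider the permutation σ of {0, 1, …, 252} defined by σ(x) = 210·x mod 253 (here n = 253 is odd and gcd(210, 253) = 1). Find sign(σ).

+1

Start at x=133: 133 → 100 → 1 → 210 → 78 → 188 → 12 → … (one orbit).
33 cycles of lengths [11, 11, 11, 11, 11, 11, 11, 11, 11, 11, 11, 11, 11, 11, 11, 11, 11, 11, 11, 11, 11, 11, 1, 1, 1, 1, 1, 1, 1, 1, 1, 1, 1].
Σ(ℓ_i−1) = 253−33 = 220; sign = (−1)^220 = +1.
Check: (210/253) = +1 by Zolotarev.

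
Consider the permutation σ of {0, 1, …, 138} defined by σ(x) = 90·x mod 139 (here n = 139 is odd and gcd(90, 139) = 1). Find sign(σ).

-1

Start at x=116: 116 → 15 → 99 → 14 → 9 → 115 → 64 → … (one orbit).
Cycle lengths of π_90 on ℤ/139ℤ: [138, 1]; 2 cycles in total.
With 2 cycles on 139 points, sign = (−1)^{139−2} = -1.
(90|139)_J = -1 (Zolotarev's lemma cross-check).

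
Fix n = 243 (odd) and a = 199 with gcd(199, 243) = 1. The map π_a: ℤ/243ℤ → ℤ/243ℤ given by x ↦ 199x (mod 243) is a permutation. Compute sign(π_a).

Orbit of 172 under x↦199x: [172, 208, 82, 37, 73, 190, 145]… (length divides ord_243(199)).
π_199 has 27 disjoint cycles with lengths [27, 27, 27, 27, 27, 27, 9, 9, 9, 9, 9, 9, 3, 3, 3, 3, 3, 3, 1, 1, 1, 1, 1, 1, 1, 1, 1] on {0,…,242}.
27 cycles on 243: each ℓ→(−1)^(ℓ−1), product (−1)^216 = +1.
The Jacobi symbol (199|243) = +1 (Zolotarev) agrees.

+1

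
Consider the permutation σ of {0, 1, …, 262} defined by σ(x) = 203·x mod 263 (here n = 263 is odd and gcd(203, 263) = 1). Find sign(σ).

Orbit of 157 under x↦203x: [157, 48, 13, 9, 249, 51, 96]… (length divides ord_263(203)).
π_203 has 3 disjoint cycles with lengths [131, 131, 1] on {0,…,262}.
sign(π) = (−1)^{n − #cycles} = (−1)^{263−3} = (−1)^260 = +1.

+1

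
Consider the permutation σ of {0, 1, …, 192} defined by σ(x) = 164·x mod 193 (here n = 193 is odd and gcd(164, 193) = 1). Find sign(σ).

-1

Orbit of 179 under x↦164x: [179, 20, 192, 29, 124, 71, 64]… (length divides ord_193(164)).
Cycle lengths of π_164 on ℤ/193ℤ: [64, 64, 64, 1]; 4 cycles in total.
sign(π) = (−1)^{n − #cycles} = (−1)^{193−4} = (−1)^189 = -1.
Via Zolotarev, sign(π_{164}) = (164|193) = -1.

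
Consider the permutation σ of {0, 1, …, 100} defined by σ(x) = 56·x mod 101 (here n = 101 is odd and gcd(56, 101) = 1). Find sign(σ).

Orbit of 87 under x↦56x: [87, 24, 31, 19, 54, 95, 68]… (length divides ord_101(56)).
5 cycles of lengths [25, 25, 25, 25, 1].
Σ(ℓ_i−1) = 101−5 = 96; sign = (−1)^96 = +1.
The Jacobi symbol (56|101) = +1 (Zolotarev) agrees.

+1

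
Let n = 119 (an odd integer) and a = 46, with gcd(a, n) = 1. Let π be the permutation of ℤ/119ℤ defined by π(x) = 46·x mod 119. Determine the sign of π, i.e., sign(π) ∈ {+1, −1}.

-1

Orbit of 72 under x↦46x: [72, 99, 32, 44, 1, 46, 93]… (length divides ord_119(46)).
Decompose π into cycles: lengths [48, 48, 16, 3, 3, 1] (6 cycles, including the fixed point 0).
6 cycles on 119: each ℓ→(−1)^(ℓ−1), product (−1)^113 = -1.
Via Zolotarev, sign(π_{46}) = (46|119) = -1.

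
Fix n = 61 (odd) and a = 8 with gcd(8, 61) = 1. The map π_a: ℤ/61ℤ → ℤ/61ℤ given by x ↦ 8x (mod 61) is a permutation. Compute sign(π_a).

Start at x=50: 50 → 34 → 28 → 41 → 23 → 1 → 8 → … (one orbit).
The orbit structure of x ↦ 8x mod 61: 4 orbits of sizes [20, 20, 20, 1].
61 − 4 = 57 transpositions; sign(π) = (−1)^57 = -1.

-1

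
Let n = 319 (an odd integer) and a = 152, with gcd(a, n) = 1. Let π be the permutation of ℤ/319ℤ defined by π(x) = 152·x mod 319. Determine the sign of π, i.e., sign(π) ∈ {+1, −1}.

Trace 23: π^k(23) = [23, 306, 257, 146, 181, 78, 53] for k=0..6.
π_152 has 15 disjoint cycles with lengths [35, 35, 35, 35, 35, 35, 35, 35, 7, 7, 7, 7, 5, 5, 1] on {0,…,318}.
Σ(ℓ_i−1) = 319−15 = 304; sign = (−1)^304 = +1.
Check: (152/319) = +1 by Zolotarev.

+1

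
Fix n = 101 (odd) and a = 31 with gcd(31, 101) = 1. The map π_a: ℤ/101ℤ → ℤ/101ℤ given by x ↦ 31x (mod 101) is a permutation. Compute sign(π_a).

Orbit of 25 under x↦31x: [25, 68, 88, 1, 31, 52, 97]… (length divides ord_101(31)).
Decompose π into cycles: lengths [25, 25, 25, 25, 1] (5 cycles, including the fixed point 0).
5 cycles on 101: each ℓ→(−1)^(ℓ−1), product (−1)^96 = +1.

+1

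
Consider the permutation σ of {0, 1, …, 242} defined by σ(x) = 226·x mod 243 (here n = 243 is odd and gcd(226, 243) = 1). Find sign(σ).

Trace 154: π^k(154) = [154, 55, 37, 100, 1, 226, 46] for k=0..6.
π_226 has 27 disjoint cycles with lengths [27, 27, 27, 27, 27, 27, 9, 9, 9, 9, 9, 9, 3, 3, 3, 3, 3, 3, 1, 1, 1, 1, 1, 1, 1, 1, 1] on {0,…,242}.
243 − 27 = 216 transpositions; sign(π) = (−1)^216 = +1.
Check: (226/243) = +1 by Zolotarev.

+1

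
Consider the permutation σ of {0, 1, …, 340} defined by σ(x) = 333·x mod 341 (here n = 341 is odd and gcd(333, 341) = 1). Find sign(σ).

-1

Orbit of 339 under x↦333x: [339, 16, 213, 1, 333, 64, 170]… (length divides ord_341(333)).
36 cycles of lengths [10, 10, 10, 10, 10, 10, 10, 10, 10, 10, 10, 10, 10, 10, 10, 10, 10, 10, 10, 10, 10, 10, 10, 10, 10, 10, 10, 10, 10, 10, 10, 10, 10, 5, 5, 1].
sign(π) = (−1)^{n − #cycles} = (−1)^{341−36} = (−1)^305 = -1.
The Jacobi symbol (333|341) = -1 (Zolotarev) agrees.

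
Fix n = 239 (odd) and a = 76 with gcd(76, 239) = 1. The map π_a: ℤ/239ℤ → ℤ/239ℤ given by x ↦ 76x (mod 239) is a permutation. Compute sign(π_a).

-1

Orbit of 1 under x↦76x: [1, 76, 40, 172, 166, 188, 187]… (length divides ord_239(76)).
Cycle type of π: 34×7 + 1; total 8 cycles.
With 8 cycles on 239 points, sign = (−1)^{239−8} = -1.
Via Zolotarev, sign(π_{76}) = (76|239) = -1.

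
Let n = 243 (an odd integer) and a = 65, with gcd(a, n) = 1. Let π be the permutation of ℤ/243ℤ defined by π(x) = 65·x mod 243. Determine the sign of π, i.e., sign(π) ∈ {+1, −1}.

-1

Orbit of 104 under x↦65x: [104, 199, 56, 238, 161, 16, 68]… (length divides ord_243(65)).
π_65 has 6 disjoint cycles with lengths [162, 54, 18, 6, 2, 1] on {0,…,242}.
243 − 6 = 237 transpositions; sign(π) = (−1)^237 = -1.
(65|243)_J = -1 (Zolotarev's lemma cross-check).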